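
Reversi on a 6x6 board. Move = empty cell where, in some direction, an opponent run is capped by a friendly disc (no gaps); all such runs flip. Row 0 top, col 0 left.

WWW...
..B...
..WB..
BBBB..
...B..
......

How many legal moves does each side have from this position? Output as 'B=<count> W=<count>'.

-- B to move --
(0,3): no bracket -> illegal
(1,0): no bracket -> illegal
(1,1): flips 1 -> legal
(1,3): flips 1 -> legal
(2,1): flips 1 -> legal
B mobility = 3
-- W to move --
(0,3): no bracket -> illegal
(1,1): no bracket -> illegal
(1,3): no bracket -> illegal
(1,4): no bracket -> illegal
(2,0): no bracket -> illegal
(2,1): no bracket -> illegal
(2,4): flips 1 -> legal
(3,4): flips 2 -> legal
(4,0): flips 1 -> legal
(4,1): no bracket -> illegal
(4,2): flips 1 -> legal
(4,4): flips 1 -> legal
(5,2): no bracket -> illegal
(5,3): no bracket -> illegal
(5,4): no bracket -> illegal
W mobility = 5

Answer: B=3 W=5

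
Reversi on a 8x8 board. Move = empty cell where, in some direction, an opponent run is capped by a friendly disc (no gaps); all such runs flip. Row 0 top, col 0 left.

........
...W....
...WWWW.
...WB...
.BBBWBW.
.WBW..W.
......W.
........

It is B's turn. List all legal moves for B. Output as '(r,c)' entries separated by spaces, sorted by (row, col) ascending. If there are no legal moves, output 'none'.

(0,2): no bracket -> illegal
(0,3): flips 3 -> legal
(0,4): no bracket -> illegal
(1,2): flips 1 -> legal
(1,4): flips 1 -> legal
(1,5): flips 2 -> legal
(1,6): flips 1 -> legal
(1,7): no bracket -> illegal
(2,2): no bracket -> illegal
(2,7): no bracket -> illegal
(3,2): flips 1 -> legal
(3,5): no bracket -> illegal
(3,6): no bracket -> illegal
(3,7): no bracket -> illegal
(4,0): no bracket -> illegal
(4,7): flips 1 -> legal
(5,0): flips 1 -> legal
(5,4): flips 2 -> legal
(5,5): no bracket -> illegal
(5,7): no bracket -> illegal
(6,0): flips 1 -> legal
(6,1): flips 1 -> legal
(6,2): no bracket -> illegal
(6,3): flips 1 -> legal
(6,4): flips 1 -> legal
(6,5): no bracket -> illegal
(6,7): flips 1 -> legal
(7,5): no bracket -> illegal
(7,6): no bracket -> illegal
(7,7): no bracket -> illegal

Answer: (0,3) (1,2) (1,4) (1,5) (1,6) (3,2) (4,7) (5,0) (5,4) (6,0) (6,1) (6,3) (6,4) (6,7)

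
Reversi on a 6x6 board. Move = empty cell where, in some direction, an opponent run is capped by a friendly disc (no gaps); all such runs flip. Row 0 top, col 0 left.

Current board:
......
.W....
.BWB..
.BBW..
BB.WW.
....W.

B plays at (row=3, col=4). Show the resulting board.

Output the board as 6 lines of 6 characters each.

Place B at (3,4); scan 8 dirs for brackets.
Dir NW: first cell 'B' (not opp) -> no flip
Dir N: first cell '.' (not opp) -> no flip
Dir NE: first cell '.' (not opp) -> no flip
Dir W: opp run (3,3) capped by B -> flip
Dir E: first cell '.' (not opp) -> no flip
Dir SW: opp run (4,3), next='.' -> no flip
Dir S: opp run (4,4) (5,4), next=edge -> no flip
Dir SE: first cell '.' (not opp) -> no flip
All flips: (3,3)

Answer: ......
.W....
.BWB..
.BBBB.
BB.WW.
....W.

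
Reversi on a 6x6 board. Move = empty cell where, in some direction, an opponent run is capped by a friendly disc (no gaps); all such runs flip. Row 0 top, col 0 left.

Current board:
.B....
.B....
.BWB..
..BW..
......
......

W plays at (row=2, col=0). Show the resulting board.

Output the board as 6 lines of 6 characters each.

Answer: .B....
.B....
WWWB..
..BW..
......
......

Derivation:
Place W at (2,0); scan 8 dirs for brackets.
Dir NW: edge -> no flip
Dir N: first cell '.' (not opp) -> no flip
Dir NE: opp run (1,1), next='.' -> no flip
Dir W: edge -> no flip
Dir E: opp run (2,1) capped by W -> flip
Dir SW: edge -> no flip
Dir S: first cell '.' (not opp) -> no flip
Dir SE: first cell '.' (not opp) -> no flip
All flips: (2,1)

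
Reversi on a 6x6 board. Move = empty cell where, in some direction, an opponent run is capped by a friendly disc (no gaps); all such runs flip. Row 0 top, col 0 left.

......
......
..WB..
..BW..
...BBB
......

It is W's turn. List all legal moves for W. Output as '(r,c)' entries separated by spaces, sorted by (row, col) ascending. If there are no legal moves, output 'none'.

Answer: (1,3) (2,4) (3,1) (4,2) (5,3) (5,5)

Derivation:
(1,2): no bracket -> illegal
(1,3): flips 1 -> legal
(1,4): no bracket -> illegal
(2,1): no bracket -> illegal
(2,4): flips 1 -> legal
(3,1): flips 1 -> legal
(3,4): no bracket -> illegal
(3,5): no bracket -> illegal
(4,1): no bracket -> illegal
(4,2): flips 1 -> legal
(5,2): no bracket -> illegal
(5,3): flips 1 -> legal
(5,4): no bracket -> illegal
(5,5): flips 1 -> legal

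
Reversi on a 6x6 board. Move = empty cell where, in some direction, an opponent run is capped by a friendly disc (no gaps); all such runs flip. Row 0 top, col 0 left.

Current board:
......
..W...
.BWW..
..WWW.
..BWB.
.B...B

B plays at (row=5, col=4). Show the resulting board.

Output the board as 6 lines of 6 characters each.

Answer: ......
..W...
.BWW..
..BWW.
..BBB.
.B..BB

Derivation:
Place B at (5,4); scan 8 dirs for brackets.
Dir NW: opp run (4,3) (3,2) capped by B -> flip
Dir N: first cell 'B' (not opp) -> no flip
Dir NE: first cell '.' (not opp) -> no flip
Dir W: first cell '.' (not opp) -> no flip
Dir E: first cell 'B' (not opp) -> no flip
Dir SW: edge -> no flip
Dir S: edge -> no flip
Dir SE: edge -> no flip
All flips: (3,2) (4,3)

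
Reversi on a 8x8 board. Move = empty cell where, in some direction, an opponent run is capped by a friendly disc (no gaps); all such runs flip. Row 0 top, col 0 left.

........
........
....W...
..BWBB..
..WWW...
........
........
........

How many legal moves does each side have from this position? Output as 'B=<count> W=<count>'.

-- B to move --
(1,3): flips 1 -> legal
(1,4): flips 1 -> legal
(1,5): no bracket -> illegal
(2,2): no bracket -> illegal
(2,3): no bracket -> illegal
(2,5): no bracket -> illegal
(3,1): no bracket -> illegal
(4,1): no bracket -> illegal
(4,5): no bracket -> illegal
(5,1): no bracket -> illegal
(5,2): flips 2 -> legal
(5,3): flips 1 -> legal
(5,4): flips 2 -> legal
(5,5): no bracket -> illegal
B mobility = 5
-- W to move --
(2,1): flips 1 -> legal
(2,2): flips 1 -> legal
(2,3): no bracket -> illegal
(2,5): flips 1 -> legal
(2,6): flips 1 -> legal
(3,1): flips 1 -> legal
(3,6): flips 2 -> legal
(4,1): no bracket -> illegal
(4,5): no bracket -> illegal
(4,6): flips 1 -> legal
W mobility = 7

Answer: B=5 W=7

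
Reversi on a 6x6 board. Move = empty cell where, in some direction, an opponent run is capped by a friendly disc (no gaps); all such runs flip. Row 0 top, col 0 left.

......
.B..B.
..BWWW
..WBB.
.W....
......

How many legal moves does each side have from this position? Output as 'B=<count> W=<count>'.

-- B to move --
(1,2): flips 1 -> legal
(1,3): flips 1 -> legal
(1,5): flips 1 -> legal
(2,1): no bracket -> illegal
(3,0): no bracket -> illegal
(3,1): flips 1 -> legal
(3,5): no bracket -> illegal
(4,0): no bracket -> illegal
(4,2): flips 1 -> legal
(4,3): no bracket -> illegal
(5,0): flips 3 -> legal
(5,1): no bracket -> illegal
(5,2): no bracket -> illegal
B mobility = 6
-- W to move --
(0,0): no bracket -> illegal
(0,1): no bracket -> illegal
(0,2): no bracket -> illegal
(0,3): flips 1 -> legal
(0,4): flips 1 -> legal
(0,5): flips 1 -> legal
(1,0): no bracket -> illegal
(1,2): flips 1 -> legal
(1,3): no bracket -> illegal
(1,5): no bracket -> illegal
(2,0): no bracket -> illegal
(2,1): flips 1 -> legal
(3,1): no bracket -> illegal
(3,5): flips 2 -> legal
(4,2): flips 1 -> legal
(4,3): flips 2 -> legal
(4,4): flips 1 -> legal
(4,5): flips 1 -> legal
W mobility = 10

Answer: B=6 W=10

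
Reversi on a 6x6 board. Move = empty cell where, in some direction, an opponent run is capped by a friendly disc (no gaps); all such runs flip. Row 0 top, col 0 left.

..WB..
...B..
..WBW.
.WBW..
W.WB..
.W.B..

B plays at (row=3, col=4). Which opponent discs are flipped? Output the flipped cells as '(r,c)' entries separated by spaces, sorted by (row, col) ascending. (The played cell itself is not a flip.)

Answer: (3,3)

Derivation:
Dir NW: first cell 'B' (not opp) -> no flip
Dir N: opp run (2,4), next='.' -> no flip
Dir NE: first cell '.' (not opp) -> no flip
Dir W: opp run (3,3) capped by B -> flip
Dir E: first cell '.' (not opp) -> no flip
Dir SW: first cell 'B' (not opp) -> no flip
Dir S: first cell '.' (not opp) -> no flip
Dir SE: first cell '.' (not opp) -> no flip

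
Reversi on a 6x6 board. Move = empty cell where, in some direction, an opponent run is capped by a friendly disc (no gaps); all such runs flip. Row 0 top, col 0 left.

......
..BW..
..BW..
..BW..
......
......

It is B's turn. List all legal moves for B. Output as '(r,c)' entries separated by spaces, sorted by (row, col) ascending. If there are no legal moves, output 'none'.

(0,2): no bracket -> illegal
(0,3): no bracket -> illegal
(0,4): flips 1 -> legal
(1,4): flips 2 -> legal
(2,4): flips 1 -> legal
(3,4): flips 2 -> legal
(4,2): no bracket -> illegal
(4,3): no bracket -> illegal
(4,4): flips 1 -> legal

Answer: (0,4) (1,4) (2,4) (3,4) (4,4)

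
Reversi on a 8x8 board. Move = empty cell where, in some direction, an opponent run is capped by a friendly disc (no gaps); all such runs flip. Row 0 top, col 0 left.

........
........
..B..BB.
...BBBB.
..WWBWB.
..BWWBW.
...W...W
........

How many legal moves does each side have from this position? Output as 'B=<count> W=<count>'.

Answer: B=10 W=12

Derivation:
-- B to move --
(3,1): no bracket -> illegal
(3,2): flips 1 -> legal
(4,1): flips 2 -> legal
(4,7): no bracket -> illegal
(5,1): flips 1 -> legal
(5,7): flips 1 -> legal
(6,2): flips 1 -> legal
(6,4): flips 1 -> legal
(6,5): no bracket -> illegal
(6,6): flips 1 -> legal
(7,2): flips 3 -> legal
(7,3): flips 3 -> legal
(7,4): flips 1 -> legal
(7,6): no bracket -> illegal
(7,7): no bracket -> illegal
B mobility = 10
-- W to move --
(1,1): no bracket -> illegal
(1,2): no bracket -> illegal
(1,3): no bracket -> illegal
(1,4): no bracket -> illegal
(1,5): flips 2 -> legal
(1,6): flips 5 -> legal
(1,7): flips 3 -> legal
(2,1): no bracket -> illegal
(2,3): flips 2 -> legal
(2,4): flips 3 -> legal
(2,7): flips 1 -> legal
(3,1): no bracket -> illegal
(3,2): no bracket -> illegal
(3,7): no bracket -> illegal
(4,1): flips 1 -> legal
(4,7): flips 1 -> legal
(5,1): flips 1 -> legal
(5,7): no bracket -> illegal
(6,1): flips 1 -> legal
(6,2): flips 1 -> legal
(6,4): no bracket -> illegal
(6,5): flips 1 -> legal
(6,6): no bracket -> illegal
W mobility = 12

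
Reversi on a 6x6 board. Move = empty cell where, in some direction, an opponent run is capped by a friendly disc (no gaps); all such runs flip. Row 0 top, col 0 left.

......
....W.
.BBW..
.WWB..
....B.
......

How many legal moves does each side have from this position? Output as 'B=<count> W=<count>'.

Answer: B=7 W=7

Derivation:
-- B to move --
(0,3): no bracket -> illegal
(0,4): no bracket -> illegal
(0,5): no bracket -> illegal
(1,2): no bracket -> illegal
(1,3): flips 1 -> legal
(1,5): no bracket -> illegal
(2,0): no bracket -> illegal
(2,4): flips 1 -> legal
(2,5): no bracket -> illegal
(3,0): flips 2 -> legal
(3,4): no bracket -> illegal
(4,0): flips 1 -> legal
(4,1): flips 1 -> legal
(4,2): flips 1 -> legal
(4,3): flips 1 -> legal
B mobility = 7
-- W to move --
(1,0): flips 1 -> legal
(1,1): flips 1 -> legal
(1,2): flips 1 -> legal
(1,3): flips 1 -> legal
(2,0): flips 2 -> legal
(2,4): no bracket -> illegal
(3,0): no bracket -> illegal
(3,4): flips 1 -> legal
(3,5): no bracket -> illegal
(4,2): no bracket -> illegal
(4,3): flips 1 -> legal
(4,5): no bracket -> illegal
(5,3): no bracket -> illegal
(5,4): no bracket -> illegal
(5,5): no bracket -> illegal
W mobility = 7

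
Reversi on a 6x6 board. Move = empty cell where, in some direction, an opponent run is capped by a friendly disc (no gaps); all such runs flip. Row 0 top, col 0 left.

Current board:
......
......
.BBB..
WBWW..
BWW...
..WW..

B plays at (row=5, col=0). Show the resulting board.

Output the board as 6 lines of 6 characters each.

Answer: ......
......
.BBB..
WBBW..
BBW...
B.WW..

Derivation:
Place B at (5,0); scan 8 dirs for brackets.
Dir NW: edge -> no flip
Dir N: first cell 'B' (not opp) -> no flip
Dir NE: opp run (4,1) (3,2) capped by B -> flip
Dir W: edge -> no flip
Dir E: first cell '.' (not opp) -> no flip
Dir SW: edge -> no flip
Dir S: edge -> no flip
Dir SE: edge -> no flip
All flips: (3,2) (4,1)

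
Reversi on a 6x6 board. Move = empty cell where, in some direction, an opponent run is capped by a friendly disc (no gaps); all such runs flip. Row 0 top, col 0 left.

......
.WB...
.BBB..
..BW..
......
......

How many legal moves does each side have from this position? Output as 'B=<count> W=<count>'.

-- B to move --
(0,0): flips 1 -> legal
(0,1): flips 1 -> legal
(0,2): no bracket -> illegal
(1,0): flips 1 -> legal
(2,0): no bracket -> illegal
(2,4): no bracket -> illegal
(3,4): flips 1 -> legal
(4,2): no bracket -> illegal
(4,3): flips 1 -> legal
(4,4): flips 1 -> legal
B mobility = 6
-- W to move --
(0,1): no bracket -> illegal
(0,2): no bracket -> illegal
(0,3): no bracket -> illegal
(1,0): no bracket -> illegal
(1,3): flips 2 -> legal
(1,4): no bracket -> illegal
(2,0): no bracket -> illegal
(2,4): no bracket -> illegal
(3,0): no bracket -> illegal
(3,1): flips 2 -> legal
(3,4): no bracket -> illegal
(4,1): no bracket -> illegal
(4,2): no bracket -> illegal
(4,3): no bracket -> illegal
W mobility = 2

Answer: B=6 W=2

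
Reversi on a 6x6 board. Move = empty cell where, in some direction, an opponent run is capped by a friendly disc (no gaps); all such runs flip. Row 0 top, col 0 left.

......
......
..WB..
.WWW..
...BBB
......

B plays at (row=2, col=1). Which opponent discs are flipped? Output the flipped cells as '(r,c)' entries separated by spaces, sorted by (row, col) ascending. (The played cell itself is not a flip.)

Dir NW: first cell '.' (not opp) -> no flip
Dir N: first cell '.' (not opp) -> no flip
Dir NE: first cell '.' (not opp) -> no flip
Dir W: first cell '.' (not opp) -> no flip
Dir E: opp run (2,2) capped by B -> flip
Dir SW: first cell '.' (not opp) -> no flip
Dir S: opp run (3,1), next='.' -> no flip
Dir SE: opp run (3,2) capped by B -> flip

Answer: (2,2) (3,2)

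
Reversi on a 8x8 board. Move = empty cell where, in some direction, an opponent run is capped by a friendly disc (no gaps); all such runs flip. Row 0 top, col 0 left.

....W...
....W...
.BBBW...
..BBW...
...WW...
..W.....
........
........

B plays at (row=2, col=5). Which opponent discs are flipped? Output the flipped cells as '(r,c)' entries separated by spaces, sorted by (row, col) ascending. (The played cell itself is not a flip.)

Dir NW: opp run (1,4), next='.' -> no flip
Dir N: first cell '.' (not opp) -> no flip
Dir NE: first cell '.' (not opp) -> no flip
Dir W: opp run (2,4) capped by B -> flip
Dir E: first cell '.' (not opp) -> no flip
Dir SW: opp run (3,4) (4,3) (5,2), next='.' -> no flip
Dir S: first cell '.' (not opp) -> no flip
Dir SE: first cell '.' (not opp) -> no flip

Answer: (2,4)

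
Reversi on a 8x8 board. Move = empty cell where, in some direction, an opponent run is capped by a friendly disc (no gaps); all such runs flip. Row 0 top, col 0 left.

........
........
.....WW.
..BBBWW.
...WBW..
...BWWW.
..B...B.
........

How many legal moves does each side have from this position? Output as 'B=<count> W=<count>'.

-- B to move --
(1,4): no bracket -> illegal
(1,5): no bracket -> illegal
(1,6): flips 1 -> legal
(1,7): flips 2 -> legal
(2,4): no bracket -> illegal
(2,7): no bracket -> illegal
(3,7): flips 2 -> legal
(4,2): flips 1 -> legal
(4,6): flips 2 -> legal
(4,7): no bracket -> illegal
(5,2): flips 1 -> legal
(5,7): flips 3 -> legal
(6,3): no bracket -> illegal
(6,4): flips 1 -> legal
(6,5): flips 2 -> legal
(6,7): flips 2 -> legal
B mobility = 10
-- W to move --
(2,1): flips 1 -> legal
(2,2): flips 2 -> legal
(2,3): flips 2 -> legal
(2,4): flips 2 -> legal
(3,1): flips 3 -> legal
(4,1): no bracket -> illegal
(4,2): no bracket -> illegal
(5,1): no bracket -> illegal
(5,2): flips 1 -> legal
(5,7): no bracket -> illegal
(6,1): no bracket -> illegal
(6,3): flips 1 -> legal
(6,4): no bracket -> illegal
(6,5): no bracket -> illegal
(6,7): no bracket -> illegal
(7,1): flips 3 -> legal
(7,2): no bracket -> illegal
(7,3): no bracket -> illegal
(7,5): no bracket -> illegal
(7,6): flips 1 -> legal
(7,7): flips 1 -> legal
W mobility = 10

Answer: B=10 W=10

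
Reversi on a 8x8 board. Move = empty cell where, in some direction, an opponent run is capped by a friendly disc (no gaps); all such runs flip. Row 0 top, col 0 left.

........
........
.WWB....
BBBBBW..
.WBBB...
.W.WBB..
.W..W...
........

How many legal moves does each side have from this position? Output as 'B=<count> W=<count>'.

Answer: B=17 W=11

Derivation:
-- B to move --
(1,0): flips 1 -> legal
(1,1): flips 2 -> legal
(1,2): flips 2 -> legal
(1,3): flips 1 -> legal
(2,0): flips 2 -> legal
(2,4): no bracket -> illegal
(2,5): no bracket -> illegal
(2,6): flips 1 -> legal
(3,6): flips 1 -> legal
(4,0): flips 1 -> legal
(4,5): no bracket -> illegal
(4,6): no bracket -> illegal
(5,0): flips 1 -> legal
(5,2): flips 2 -> legal
(6,0): flips 1 -> legal
(6,2): flips 1 -> legal
(6,3): flips 1 -> legal
(6,5): no bracket -> illegal
(7,0): no bracket -> illegal
(7,1): flips 3 -> legal
(7,2): no bracket -> illegal
(7,3): flips 1 -> legal
(7,4): flips 1 -> legal
(7,5): flips 2 -> legal
B mobility = 17
-- W to move --
(1,2): no bracket -> illegal
(1,3): flips 3 -> legal
(1,4): flips 2 -> legal
(2,0): flips 2 -> legal
(2,4): flips 6 -> legal
(2,5): no bracket -> illegal
(4,0): flips 1 -> legal
(4,5): flips 3 -> legal
(4,6): flips 1 -> legal
(5,2): flips 2 -> legal
(5,6): flips 2 -> legal
(6,3): no bracket -> illegal
(6,5): flips 3 -> legal
(6,6): flips 3 -> legal
W mobility = 11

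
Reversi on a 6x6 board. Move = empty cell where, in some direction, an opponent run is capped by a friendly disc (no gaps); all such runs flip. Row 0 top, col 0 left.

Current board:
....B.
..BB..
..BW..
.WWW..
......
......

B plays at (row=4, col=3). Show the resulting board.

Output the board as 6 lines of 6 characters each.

Place B at (4,3); scan 8 dirs for brackets.
Dir NW: opp run (3,2), next='.' -> no flip
Dir N: opp run (3,3) (2,3) capped by B -> flip
Dir NE: first cell '.' (not opp) -> no flip
Dir W: first cell '.' (not opp) -> no flip
Dir E: first cell '.' (not opp) -> no flip
Dir SW: first cell '.' (not opp) -> no flip
Dir S: first cell '.' (not opp) -> no flip
Dir SE: first cell '.' (not opp) -> no flip
All flips: (2,3) (3,3)

Answer: ....B.
..BB..
..BB..
.WWB..
...B..
......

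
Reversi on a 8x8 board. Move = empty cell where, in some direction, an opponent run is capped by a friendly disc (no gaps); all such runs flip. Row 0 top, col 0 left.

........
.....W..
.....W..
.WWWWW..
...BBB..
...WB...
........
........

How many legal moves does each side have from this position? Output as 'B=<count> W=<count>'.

Answer: B=10 W=5

Derivation:
-- B to move --
(0,4): no bracket -> illegal
(0,5): flips 3 -> legal
(0,6): no bracket -> illegal
(1,4): no bracket -> illegal
(1,6): flips 2 -> legal
(2,0): no bracket -> illegal
(2,1): flips 1 -> legal
(2,2): flips 1 -> legal
(2,3): flips 2 -> legal
(2,4): flips 1 -> legal
(2,6): flips 1 -> legal
(3,0): no bracket -> illegal
(3,6): no bracket -> illegal
(4,0): no bracket -> illegal
(4,1): no bracket -> illegal
(4,2): no bracket -> illegal
(4,6): no bracket -> illegal
(5,2): flips 1 -> legal
(6,2): flips 1 -> legal
(6,3): flips 1 -> legal
(6,4): no bracket -> illegal
B mobility = 10
-- W to move --
(3,6): no bracket -> illegal
(4,2): no bracket -> illegal
(4,6): no bracket -> illegal
(5,2): flips 1 -> legal
(5,5): flips 3 -> legal
(5,6): flips 1 -> legal
(6,3): no bracket -> illegal
(6,4): flips 2 -> legal
(6,5): flips 2 -> legal
W mobility = 5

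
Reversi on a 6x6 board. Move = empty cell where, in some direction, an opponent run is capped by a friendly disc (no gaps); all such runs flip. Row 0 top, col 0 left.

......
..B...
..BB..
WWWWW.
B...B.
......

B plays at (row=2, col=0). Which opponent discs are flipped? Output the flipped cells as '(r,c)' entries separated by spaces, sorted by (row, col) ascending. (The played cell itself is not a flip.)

Answer: (3,0)

Derivation:
Dir NW: edge -> no flip
Dir N: first cell '.' (not opp) -> no flip
Dir NE: first cell '.' (not opp) -> no flip
Dir W: edge -> no flip
Dir E: first cell '.' (not opp) -> no flip
Dir SW: edge -> no flip
Dir S: opp run (3,0) capped by B -> flip
Dir SE: opp run (3,1), next='.' -> no flip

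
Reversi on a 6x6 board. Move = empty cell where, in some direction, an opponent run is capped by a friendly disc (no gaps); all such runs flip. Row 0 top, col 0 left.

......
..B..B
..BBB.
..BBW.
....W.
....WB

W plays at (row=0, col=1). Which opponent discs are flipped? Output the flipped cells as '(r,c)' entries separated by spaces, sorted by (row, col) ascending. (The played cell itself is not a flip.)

Dir NW: edge -> no flip
Dir N: edge -> no flip
Dir NE: edge -> no flip
Dir W: first cell '.' (not opp) -> no flip
Dir E: first cell '.' (not opp) -> no flip
Dir SW: first cell '.' (not opp) -> no flip
Dir S: first cell '.' (not opp) -> no flip
Dir SE: opp run (1,2) (2,3) capped by W -> flip

Answer: (1,2) (2,3)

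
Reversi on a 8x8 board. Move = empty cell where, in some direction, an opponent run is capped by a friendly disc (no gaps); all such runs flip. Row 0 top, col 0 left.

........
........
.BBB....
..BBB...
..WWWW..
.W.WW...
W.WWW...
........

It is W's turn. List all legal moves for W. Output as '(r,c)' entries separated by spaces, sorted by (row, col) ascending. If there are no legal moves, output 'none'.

Answer: (1,0) (1,1) (1,2) (1,3) (2,4) (2,5)

Derivation:
(1,0): flips 2 -> legal
(1,1): flips 2 -> legal
(1,2): flips 4 -> legal
(1,3): flips 2 -> legal
(1,4): no bracket -> illegal
(2,0): no bracket -> illegal
(2,4): flips 2 -> legal
(2,5): flips 1 -> legal
(3,0): no bracket -> illegal
(3,1): no bracket -> illegal
(3,5): no bracket -> illegal
(4,1): no bracket -> illegal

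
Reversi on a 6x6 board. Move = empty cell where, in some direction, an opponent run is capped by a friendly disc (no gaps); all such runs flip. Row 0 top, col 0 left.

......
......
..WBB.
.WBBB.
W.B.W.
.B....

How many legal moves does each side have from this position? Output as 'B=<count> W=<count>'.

-- B to move --
(1,1): flips 1 -> legal
(1,2): flips 1 -> legal
(1,3): no bracket -> illegal
(2,0): flips 1 -> legal
(2,1): flips 1 -> legal
(3,0): flips 1 -> legal
(3,5): no bracket -> illegal
(4,1): no bracket -> illegal
(4,3): no bracket -> illegal
(4,5): no bracket -> illegal
(5,0): no bracket -> illegal
(5,3): no bracket -> illegal
(5,4): flips 1 -> legal
(5,5): flips 1 -> legal
B mobility = 7
-- W to move --
(1,2): no bracket -> illegal
(1,3): no bracket -> illegal
(1,4): flips 2 -> legal
(1,5): no bracket -> illegal
(2,1): no bracket -> illegal
(2,5): flips 2 -> legal
(3,5): flips 3 -> legal
(4,1): no bracket -> illegal
(4,3): no bracket -> illegal
(4,5): no bracket -> illegal
(5,0): no bracket -> illegal
(5,2): flips 2 -> legal
(5,3): flips 1 -> legal
W mobility = 5

Answer: B=7 W=5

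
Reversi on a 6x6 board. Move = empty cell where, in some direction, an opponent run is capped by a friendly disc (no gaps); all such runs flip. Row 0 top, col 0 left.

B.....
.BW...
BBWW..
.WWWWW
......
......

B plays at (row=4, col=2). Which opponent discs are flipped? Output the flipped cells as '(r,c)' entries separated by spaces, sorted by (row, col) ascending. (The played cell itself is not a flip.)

Dir NW: opp run (3,1) capped by B -> flip
Dir N: opp run (3,2) (2,2) (1,2), next='.' -> no flip
Dir NE: opp run (3,3), next='.' -> no flip
Dir W: first cell '.' (not opp) -> no flip
Dir E: first cell '.' (not opp) -> no flip
Dir SW: first cell '.' (not opp) -> no flip
Dir S: first cell '.' (not opp) -> no flip
Dir SE: first cell '.' (not opp) -> no flip

Answer: (3,1)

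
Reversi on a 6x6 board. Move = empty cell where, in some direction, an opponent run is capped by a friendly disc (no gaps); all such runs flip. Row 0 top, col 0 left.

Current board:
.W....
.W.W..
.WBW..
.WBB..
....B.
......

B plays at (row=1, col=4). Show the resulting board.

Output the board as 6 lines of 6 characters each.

Answer: .W....
.W.WB.
.WBB..
.WBB..
....B.
......

Derivation:
Place B at (1,4); scan 8 dirs for brackets.
Dir NW: first cell '.' (not opp) -> no flip
Dir N: first cell '.' (not opp) -> no flip
Dir NE: first cell '.' (not opp) -> no flip
Dir W: opp run (1,3), next='.' -> no flip
Dir E: first cell '.' (not opp) -> no flip
Dir SW: opp run (2,3) capped by B -> flip
Dir S: first cell '.' (not opp) -> no flip
Dir SE: first cell '.' (not opp) -> no flip
All flips: (2,3)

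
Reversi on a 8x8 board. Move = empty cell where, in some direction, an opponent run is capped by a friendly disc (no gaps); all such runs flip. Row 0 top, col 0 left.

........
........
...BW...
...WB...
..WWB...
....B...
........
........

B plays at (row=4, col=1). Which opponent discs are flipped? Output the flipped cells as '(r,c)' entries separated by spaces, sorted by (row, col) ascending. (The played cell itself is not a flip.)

Dir NW: first cell '.' (not opp) -> no flip
Dir N: first cell '.' (not opp) -> no flip
Dir NE: first cell '.' (not opp) -> no flip
Dir W: first cell '.' (not opp) -> no flip
Dir E: opp run (4,2) (4,3) capped by B -> flip
Dir SW: first cell '.' (not opp) -> no flip
Dir S: first cell '.' (not opp) -> no flip
Dir SE: first cell '.' (not opp) -> no flip

Answer: (4,2) (4,3)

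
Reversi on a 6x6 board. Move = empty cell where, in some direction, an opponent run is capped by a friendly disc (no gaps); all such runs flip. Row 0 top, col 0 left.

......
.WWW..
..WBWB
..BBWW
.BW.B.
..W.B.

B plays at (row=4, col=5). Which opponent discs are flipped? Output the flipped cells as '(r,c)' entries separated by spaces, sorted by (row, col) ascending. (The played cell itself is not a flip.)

Answer: (3,4) (3,5)

Derivation:
Dir NW: opp run (3,4) capped by B -> flip
Dir N: opp run (3,5) capped by B -> flip
Dir NE: edge -> no flip
Dir W: first cell 'B' (not opp) -> no flip
Dir E: edge -> no flip
Dir SW: first cell 'B' (not opp) -> no flip
Dir S: first cell '.' (not opp) -> no flip
Dir SE: edge -> no flip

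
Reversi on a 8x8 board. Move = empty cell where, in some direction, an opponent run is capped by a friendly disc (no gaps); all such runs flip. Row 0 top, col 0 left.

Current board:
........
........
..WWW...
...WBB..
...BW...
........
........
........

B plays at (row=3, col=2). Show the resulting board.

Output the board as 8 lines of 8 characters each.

Answer: ........
........
..WWW...
..BBBB..
...BW...
........
........
........

Derivation:
Place B at (3,2); scan 8 dirs for brackets.
Dir NW: first cell '.' (not opp) -> no flip
Dir N: opp run (2,2), next='.' -> no flip
Dir NE: opp run (2,3), next='.' -> no flip
Dir W: first cell '.' (not opp) -> no flip
Dir E: opp run (3,3) capped by B -> flip
Dir SW: first cell '.' (not opp) -> no flip
Dir S: first cell '.' (not opp) -> no flip
Dir SE: first cell 'B' (not opp) -> no flip
All flips: (3,3)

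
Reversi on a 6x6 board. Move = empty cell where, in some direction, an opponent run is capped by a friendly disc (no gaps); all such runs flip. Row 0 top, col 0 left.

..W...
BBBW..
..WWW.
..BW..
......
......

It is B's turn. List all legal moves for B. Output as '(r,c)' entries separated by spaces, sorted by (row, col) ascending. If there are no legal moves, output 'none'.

Answer: (1,4) (3,4) (4,4)

Derivation:
(0,1): no bracket -> illegal
(0,3): no bracket -> illegal
(0,4): no bracket -> illegal
(1,4): flips 2 -> legal
(1,5): no bracket -> illegal
(2,1): no bracket -> illegal
(2,5): no bracket -> illegal
(3,1): no bracket -> illegal
(3,4): flips 2 -> legal
(3,5): no bracket -> illegal
(4,2): no bracket -> illegal
(4,3): no bracket -> illegal
(4,4): flips 2 -> legal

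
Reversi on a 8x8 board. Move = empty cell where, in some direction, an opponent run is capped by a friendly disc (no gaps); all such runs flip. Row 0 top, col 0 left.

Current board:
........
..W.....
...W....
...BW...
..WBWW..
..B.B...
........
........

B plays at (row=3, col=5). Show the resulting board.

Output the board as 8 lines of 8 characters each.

Answer: ........
..W.....
...W....
...BBB..
..WBWW..
..B.B...
........
........

Derivation:
Place B at (3,5); scan 8 dirs for brackets.
Dir NW: first cell '.' (not opp) -> no flip
Dir N: first cell '.' (not opp) -> no flip
Dir NE: first cell '.' (not opp) -> no flip
Dir W: opp run (3,4) capped by B -> flip
Dir E: first cell '.' (not opp) -> no flip
Dir SW: opp run (4,4), next='.' -> no flip
Dir S: opp run (4,5), next='.' -> no flip
Dir SE: first cell '.' (not opp) -> no flip
All flips: (3,4)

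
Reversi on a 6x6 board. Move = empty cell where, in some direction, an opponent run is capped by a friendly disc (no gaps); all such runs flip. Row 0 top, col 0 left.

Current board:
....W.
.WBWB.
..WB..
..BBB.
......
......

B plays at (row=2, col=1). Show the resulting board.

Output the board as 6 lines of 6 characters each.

Answer: ....W.
.WBWB.
.BBB..
..BBB.
......
......

Derivation:
Place B at (2,1); scan 8 dirs for brackets.
Dir NW: first cell '.' (not opp) -> no flip
Dir N: opp run (1,1), next='.' -> no flip
Dir NE: first cell 'B' (not opp) -> no flip
Dir W: first cell '.' (not opp) -> no flip
Dir E: opp run (2,2) capped by B -> flip
Dir SW: first cell '.' (not opp) -> no flip
Dir S: first cell '.' (not opp) -> no flip
Dir SE: first cell 'B' (not opp) -> no flip
All flips: (2,2)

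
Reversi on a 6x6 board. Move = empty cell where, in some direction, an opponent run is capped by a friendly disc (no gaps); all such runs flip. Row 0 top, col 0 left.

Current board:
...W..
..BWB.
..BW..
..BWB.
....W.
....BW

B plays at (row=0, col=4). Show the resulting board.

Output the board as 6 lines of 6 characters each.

Answer: ...WB.
..BBB.
..BW..
..BWB.
....W.
....BW

Derivation:
Place B at (0,4); scan 8 dirs for brackets.
Dir NW: edge -> no flip
Dir N: edge -> no flip
Dir NE: edge -> no flip
Dir W: opp run (0,3), next='.' -> no flip
Dir E: first cell '.' (not opp) -> no flip
Dir SW: opp run (1,3) capped by B -> flip
Dir S: first cell 'B' (not opp) -> no flip
Dir SE: first cell '.' (not opp) -> no flip
All flips: (1,3)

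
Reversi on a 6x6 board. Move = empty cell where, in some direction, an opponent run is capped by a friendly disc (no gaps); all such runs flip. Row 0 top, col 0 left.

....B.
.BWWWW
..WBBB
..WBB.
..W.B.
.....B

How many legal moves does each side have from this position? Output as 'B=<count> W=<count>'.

-- B to move --
(0,1): flips 1 -> legal
(0,2): flips 1 -> legal
(0,3): flips 2 -> legal
(0,5): flips 2 -> legal
(2,1): flips 1 -> legal
(3,1): flips 3 -> legal
(4,1): flips 1 -> legal
(4,3): no bracket -> illegal
(5,1): flips 1 -> legal
(5,2): no bracket -> illegal
(5,3): no bracket -> illegal
B mobility = 8
-- W to move --
(0,0): flips 1 -> legal
(0,1): no bracket -> illegal
(0,2): no bracket -> illegal
(0,3): no bracket -> illegal
(0,5): no bracket -> illegal
(1,0): flips 1 -> legal
(2,0): no bracket -> illegal
(2,1): no bracket -> illegal
(3,5): flips 4 -> legal
(4,3): flips 2 -> legal
(4,5): flips 2 -> legal
(5,3): no bracket -> illegal
(5,4): flips 3 -> legal
W mobility = 6

Answer: B=8 W=6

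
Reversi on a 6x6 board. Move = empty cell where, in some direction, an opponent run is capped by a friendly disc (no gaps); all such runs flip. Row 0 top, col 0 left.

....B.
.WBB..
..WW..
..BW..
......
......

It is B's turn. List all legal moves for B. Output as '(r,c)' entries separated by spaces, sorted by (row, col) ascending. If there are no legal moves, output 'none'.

(0,0): no bracket -> illegal
(0,1): no bracket -> illegal
(0,2): no bracket -> illegal
(1,0): flips 1 -> legal
(1,4): flips 1 -> legal
(2,0): no bracket -> illegal
(2,1): no bracket -> illegal
(2,4): no bracket -> illegal
(3,1): flips 1 -> legal
(3,4): flips 2 -> legal
(4,2): no bracket -> illegal
(4,3): flips 2 -> legal
(4,4): no bracket -> illegal

Answer: (1,0) (1,4) (3,1) (3,4) (4,3)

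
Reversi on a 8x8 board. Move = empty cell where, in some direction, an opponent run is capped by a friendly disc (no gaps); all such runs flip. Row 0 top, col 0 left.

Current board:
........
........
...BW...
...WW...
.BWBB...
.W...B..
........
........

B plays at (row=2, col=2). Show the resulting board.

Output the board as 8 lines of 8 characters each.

Answer: ........
........
..BBW...
...BW...
.BWBB...
.W...B..
........
........

Derivation:
Place B at (2,2); scan 8 dirs for brackets.
Dir NW: first cell '.' (not opp) -> no flip
Dir N: first cell '.' (not opp) -> no flip
Dir NE: first cell '.' (not opp) -> no flip
Dir W: first cell '.' (not opp) -> no flip
Dir E: first cell 'B' (not opp) -> no flip
Dir SW: first cell '.' (not opp) -> no flip
Dir S: first cell '.' (not opp) -> no flip
Dir SE: opp run (3,3) capped by B -> flip
All flips: (3,3)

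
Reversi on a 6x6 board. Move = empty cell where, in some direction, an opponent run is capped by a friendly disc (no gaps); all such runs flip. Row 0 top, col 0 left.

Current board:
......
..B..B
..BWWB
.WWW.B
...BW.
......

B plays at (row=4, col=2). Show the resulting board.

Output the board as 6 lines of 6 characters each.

Answer: ......
..B..B
..BWBB
.WBB.B
..BBW.
......

Derivation:
Place B at (4,2); scan 8 dirs for brackets.
Dir NW: opp run (3,1), next='.' -> no flip
Dir N: opp run (3,2) capped by B -> flip
Dir NE: opp run (3,3) (2,4) capped by B -> flip
Dir W: first cell '.' (not opp) -> no flip
Dir E: first cell 'B' (not opp) -> no flip
Dir SW: first cell '.' (not opp) -> no flip
Dir S: first cell '.' (not opp) -> no flip
Dir SE: first cell '.' (not opp) -> no flip
All flips: (2,4) (3,2) (3,3)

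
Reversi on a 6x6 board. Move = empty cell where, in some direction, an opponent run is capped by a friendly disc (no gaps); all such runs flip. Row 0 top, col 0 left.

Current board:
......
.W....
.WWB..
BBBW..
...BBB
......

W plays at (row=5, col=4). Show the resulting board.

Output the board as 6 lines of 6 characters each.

Answer: ......
.W....
.WWB..
BBWW..
...WBB
....W.

Derivation:
Place W at (5,4); scan 8 dirs for brackets.
Dir NW: opp run (4,3) (3,2) capped by W -> flip
Dir N: opp run (4,4), next='.' -> no flip
Dir NE: opp run (4,5), next=edge -> no flip
Dir W: first cell '.' (not opp) -> no flip
Dir E: first cell '.' (not opp) -> no flip
Dir SW: edge -> no flip
Dir S: edge -> no flip
Dir SE: edge -> no flip
All flips: (3,2) (4,3)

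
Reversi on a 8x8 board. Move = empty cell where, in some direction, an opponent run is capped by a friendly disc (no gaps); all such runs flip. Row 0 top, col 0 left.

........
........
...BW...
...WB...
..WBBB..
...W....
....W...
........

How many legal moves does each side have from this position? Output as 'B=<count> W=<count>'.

-- B to move --
(1,3): no bracket -> illegal
(1,4): flips 1 -> legal
(1,5): no bracket -> illegal
(2,2): flips 1 -> legal
(2,5): flips 1 -> legal
(3,1): no bracket -> illegal
(3,2): flips 1 -> legal
(3,5): no bracket -> illegal
(4,1): flips 1 -> legal
(5,1): no bracket -> illegal
(5,2): no bracket -> illegal
(5,4): no bracket -> illegal
(5,5): no bracket -> illegal
(6,2): flips 1 -> legal
(6,3): flips 1 -> legal
(6,5): no bracket -> illegal
(7,3): no bracket -> illegal
(7,4): no bracket -> illegal
(7,5): no bracket -> illegal
B mobility = 7
-- W to move --
(1,2): no bracket -> illegal
(1,3): flips 1 -> legal
(1,4): no bracket -> illegal
(2,2): flips 1 -> legal
(2,5): no bracket -> illegal
(3,2): no bracket -> illegal
(3,5): flips 2 -> legal
(3,6): no bracket -> illegal
(4,6): flips 3 -> legal
(5,2): no bracket -> illegal
(5,4): flips 2 -> legal
(5,5): flips 1 -> legal
(5,6): no bracket -> illegal
W mobility = 6

Answer: B=7 W=6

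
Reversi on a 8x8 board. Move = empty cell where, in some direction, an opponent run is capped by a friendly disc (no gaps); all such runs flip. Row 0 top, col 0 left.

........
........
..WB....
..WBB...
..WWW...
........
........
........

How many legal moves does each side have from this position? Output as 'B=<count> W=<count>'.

Answer: B=9 W=5

Derivation:
-- B to move --
(1,1): flips 1 -> legal
(1,2): no bracket -> illegal
(1,3): no bracket -> illegal
(2,1): flips 1 -> legal
(3,1): flips 1 -> legal
(3,5): no bracket -> illegal
(4,1): flips 1 -> legal
(4,5): no bracket -> illegal
(5,1): flips 1 -> legal
(5,2): flips 1 -> legal
(5,3): flips 1 -> legal
(5,4): flips 1 -> legal
(5,5): flips 1 -> legal
B mobility = 9
-- W to move --
(1,2): no bracket -> illegal
(1,3): flips 2 -> legal
(1,4): flips 1 -> legal
(2,4): flips 3 -> legal
(2,5): flips 1 -> legal
(3,5): flips 2 -> legal
(4,5): no bracket -> illegal
W mobility = 5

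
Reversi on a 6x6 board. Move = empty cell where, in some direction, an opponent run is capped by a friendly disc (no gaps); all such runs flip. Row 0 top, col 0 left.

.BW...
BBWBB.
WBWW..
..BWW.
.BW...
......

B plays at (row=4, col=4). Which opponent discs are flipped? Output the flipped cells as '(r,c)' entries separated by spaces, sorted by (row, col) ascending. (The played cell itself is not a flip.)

Dir NW: opp run (3,3) (2,2) capped by B -> flip
Dir N: opp run (3,4), next='.' -> no flip
Dir NE: first cell '.' (not opp) -> no flip
Dir W: first cell '.' (not opp) -> no flip
Dir E: first cell '.' (not opp) -> no flip
Dir SW: first cell '.' (not opp) -> no flip
Dir S: first cell '.' (not opp) -> no flip
Dir SE: first cell '.' (not opp) -> no flip

Answer: (2,2) (3,3)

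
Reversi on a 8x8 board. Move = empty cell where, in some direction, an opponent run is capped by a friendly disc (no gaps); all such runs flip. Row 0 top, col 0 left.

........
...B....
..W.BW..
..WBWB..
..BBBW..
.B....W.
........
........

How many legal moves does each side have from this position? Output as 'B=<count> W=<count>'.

-- B to move --
(1,1): flips 1 -> legal
(1,2): flips 2 -> legal
(1,4): no bracket -> illegal
(1,5): flips 1 -> legal
(1,6): flips 2 -> legal
(2,1): flips 1 -> legal
(2,3): no bracket -> illegal
(2,6): flips 1 -> legal
(3,1): flips 2 -> legal
(3,6): no bracket -> illegal
(4,1): no bracket -> illegal
(4,6): flips 1 -> legal
(4,7): no bracket -> illegal
(5,4): no bracket -> illegal
(5,5): flips 1 -> legal
(5,7): no bracket -> illegal
(6,5): no bracket -> illegal
(6,6): no bracket -> illegal
(6,7): no bracket -> illegal
B mobility = 9
-- W to move --
(0,2): no bracket -> illegal
(0,3): no bracket -> illegal
(0,4): flips 1 -> legal
(1,2): no bracket -> illegal
(1,4): flips 1 -> legal
(1,5): no bracket -> illegal
(2,3): flips 1 -> legal
(2,6): no bracket -> illegal
(3,1): no bracket -> illegal
(3,6): flips 1 -> legal
(4,0): no bracket -> illegal
(4,1): flips 3 -> legal
(4,6): no bracket -> illegal
(5,0): no bracket -> illegal
(5,2): flips 2 -> legal
(5,3): no bracket -> illegal
(5,4): flips 2 -> legal
(5,5): flips 2 -> legal
(6,0): no bracket -> illegal
(6,1): no bracket -> illegal
(6,2): no bracket -> illegal
W mobility = 8

Answer: B=9 W=8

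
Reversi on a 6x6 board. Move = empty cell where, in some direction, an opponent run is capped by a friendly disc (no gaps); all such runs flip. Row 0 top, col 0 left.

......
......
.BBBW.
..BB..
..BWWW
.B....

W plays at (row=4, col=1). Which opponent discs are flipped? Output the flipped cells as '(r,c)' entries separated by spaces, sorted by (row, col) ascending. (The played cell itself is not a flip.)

Answer: (4,2)

Derivation:
Dir NW: first cell '.' (not opp) -> no flip
Dir N: first cell '.' (not opp) -> no flip
Dir NE: opp run (3,2) (2,3), next='.' -> no flip
Dir W: first cell '.' (not opp) -> no flip
Dir E: opp run (4,2) capped by W -> flip
Dir SW: first cell '.' (not opp) -> no flip
Dir S: opp run (5,1), next=edge -> no flip
Dir SE: first cell '.' (not opp) -> no flip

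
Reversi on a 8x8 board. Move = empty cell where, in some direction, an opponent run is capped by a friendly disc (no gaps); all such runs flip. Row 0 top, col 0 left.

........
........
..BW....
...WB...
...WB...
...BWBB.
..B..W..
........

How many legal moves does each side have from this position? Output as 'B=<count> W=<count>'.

-- B to move --
(1,2): flips 1 -> legal
(1,3): flips 3 -> legal
(1,4): no bracket -> illegal
(2,4): flips 1 -> legal
(3,2): flips 1 -> legal
(4,2): flips 1 -> legal
(4,5): no bracket -> illegal
(5,2): flips 1 -> legal
(6,3): no bracket -> illegal
(6,4): flips 1 -> legal
(6,6): no bracket -> illegal
(7,4): flips 1 -> legal
(7,5): flips 1 -> legal
(7,6): no bracket -> illegal
B mobility = 9
-- W to move --
(1,1): flips 1 -> legal
(1,2): no bracket -> illegal
(1,3): no bracket -> illegal
(2,1): flips 1 -> legal
(2,4): flips 2 -> legal
(2,5): flips 1 -> legal
(3,1): no bracket -> illegal
(3,2): no bracket -> illegal
(3,5): flips 1 -> legal
(4,2): no bracket -> illegal
(4,5): flips 3 -> legal
(4,6): no bracket -> illegal
(4,7): flips 1 -> legal
(5,1): no bracket -> illegal
(5,2): flips 1 -> legal
(5,7): flips 2 -> legal
(6,1): no bracket -> illegal
(6,3): flips 1 -> legal
(6,4): no bracket -> illegal
(6,6): flips 2 -> legal
(6,7): no bracket -> illegal
(7,1): no bracket -> illegal
(7,2): no bracket -> illegal
(7,3): no bracket -> illegal
W mobility = 11

Answer: B=9 W=11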